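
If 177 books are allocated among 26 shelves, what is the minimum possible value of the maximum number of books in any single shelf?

By the pigeonhole principle, the 26 shelves are the holes and the 177 books are the pigeons.
If every shelf held at most 6 books, the total would be at most 26 × 6 = 156, which is less than 177.
So some shelf holds at least ⌈177/26⌉ = 7 books.

7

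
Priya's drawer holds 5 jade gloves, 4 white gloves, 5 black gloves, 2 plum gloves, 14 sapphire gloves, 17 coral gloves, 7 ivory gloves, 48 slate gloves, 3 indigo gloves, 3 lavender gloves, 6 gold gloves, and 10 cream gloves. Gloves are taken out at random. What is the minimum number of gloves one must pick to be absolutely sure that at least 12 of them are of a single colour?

79

Put each drawn glove into a box by colour. The largest draw with every box below 12 takes min(count, 11) from each colour; colours with fewer than 11 contribute all they have.
Σ min(cᵢ, 11) = 5 + 4 + 5 + 2 + 11 + 11 + 7 + 11 + 3 + 3 + 6 + 10 = 78.
Draw number 78 + 1 = 79 must push one box to 12.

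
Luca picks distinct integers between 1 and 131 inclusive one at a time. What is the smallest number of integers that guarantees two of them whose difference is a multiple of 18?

Integers whose pairwise differences are multiples of 18 are exactly those sharing a remainder mod 18. The 18 residue classes mod 18 are the pigeonholes.
With 18 integers one could put 1 in each residue class and have no class reach 2.
The 19th integer pushes some class to 2, so 18·1 + 1 = 19.

19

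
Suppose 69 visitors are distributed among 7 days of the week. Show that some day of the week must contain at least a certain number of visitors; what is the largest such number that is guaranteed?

10

The 7 days of the week are the holes and the 69 visitors are the pigeons.
If every day of the week held at most 9 visitors, the total would be at most 7 × 9 = 63, which is less than 69.
So some day of the week holds at least ⌈69/7⌉ = 10 visitors.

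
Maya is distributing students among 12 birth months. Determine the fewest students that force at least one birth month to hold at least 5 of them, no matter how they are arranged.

49

With 48 students one could put exactly 4 in each of the 12 birth months, and no birth month would reach 5.
One more student must land in a birth month that already has 4, giving it 5.
So 12 × 4 + 1 = 49 students are required.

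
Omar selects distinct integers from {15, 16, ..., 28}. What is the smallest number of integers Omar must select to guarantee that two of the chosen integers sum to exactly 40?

10

Two chosen integers sum to 40 exactly when both halves of some pair {x, 40−x} with 15 ≤ x ≤ 40−x ≤ 25 are chosen — 5 such pairs.
The remaining 4 elements (those with no distinct partner in range) can never complete a 40-sum, so the worst case takes all of them and one from each pair: 4 + 5 = 9.
By pigeonhole, the 10th integer has to be the second member of some pair, so 9 + 1 = 10.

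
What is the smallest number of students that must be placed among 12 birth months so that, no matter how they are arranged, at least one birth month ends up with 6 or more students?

61

With 60 students one could put exactly 5 in each of the 12 birth months, and no birth month would reach 6.
One more student must land in a birth month that already has 5, giving it 6.
So 12 × 5 + 1 = 61 students are required.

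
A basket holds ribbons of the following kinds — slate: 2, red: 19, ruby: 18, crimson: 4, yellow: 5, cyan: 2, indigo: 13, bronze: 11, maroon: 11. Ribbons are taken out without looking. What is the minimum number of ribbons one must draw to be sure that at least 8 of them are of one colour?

49

By the pigeonhole principle, put each drawn ribbon into a box by colour. The largest draw with every box below 8 takes min(count, 7) from each colour; colours with fewer than 7 contribute all they have.
Σ min(cᵢ, 7) = 2 + 7 + 7 + 4 + 5 + 2 + 7 + 7 + 7 = 48.
Draw number 48 + 1 = 49 must push one box to 8.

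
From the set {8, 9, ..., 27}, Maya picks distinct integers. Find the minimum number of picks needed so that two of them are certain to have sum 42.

15

Group the elements by complementary pair {x, 42−x}: {15,27}, {16,26}, {17,25}, …, giving 6 two-element pairs, the single value 21 (it cannot pair with itself since the integers are distinct), and 7 integers whose partner 42−x falls outside [8,27].
By the pigeonhole principle, treating each of those 14 groups as a pigeonhole, one can pick one integer per group — 14 integers — with no two summing to 42.
The 15th integer lands in an occupied pair, forcing a sum of 42.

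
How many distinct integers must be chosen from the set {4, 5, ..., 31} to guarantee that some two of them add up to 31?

17

Two chosen integers sum to 31 exactly when both halves of some pair {x, 31−x} with 4 ≤ x ≤ 31−x ≤ 27 are chosen — 12 such pairs.
The remaining 4 elements (those with no distinct partner in range) can never complete a 31-sum, so the worst case takes all of them and one from each pair: 4 + 12 = 16.
The 17th integer has to be the second member of some pair, so 16 + 1 = 17.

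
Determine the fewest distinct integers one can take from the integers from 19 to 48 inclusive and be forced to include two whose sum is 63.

Two chosen integers sum to 63 exactly when both halves of some pair {x, 63−x} with 19 ≤ x ≤ 63−x ≤ 44 are chosen — 13 such pairs.
The remaining 4 elements (those with no distinct partner in range) can never complete a 63-sum, so the worst case takes all of them and one from each pair: 4 + 13 = 17.
By the pigeonhole principle, the 18th integer has to be the second member of some pair, so 17 + 1 = 18.

18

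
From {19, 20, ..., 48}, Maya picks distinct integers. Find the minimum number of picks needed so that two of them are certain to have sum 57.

21

Group the elements by complementary pair {x, 57−x}: {19,38}, {20,37}, {21,36}, …, giving 10 two-element pairs and 10 integers whose partner 57−x falls outside [19,48].
Treating each of those 20 groups as a pigeonhole, one can pick one integer per group — 20 integers — with no two summing to 57.
The 21st integer lands in an occupied pair, forcing a sum of 57.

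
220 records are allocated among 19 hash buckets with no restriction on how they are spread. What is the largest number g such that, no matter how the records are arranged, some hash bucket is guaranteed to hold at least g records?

12

By the pigeonhole principle, the 19 hash buckets are the holes and the 220 records are the pigeons.
If every hash bucket held at most 11 records, the total would be at most 19 × 11 = 209, which is less than 220.
So some hash bucket holds at least ⌈220/19⌉ = 12 records.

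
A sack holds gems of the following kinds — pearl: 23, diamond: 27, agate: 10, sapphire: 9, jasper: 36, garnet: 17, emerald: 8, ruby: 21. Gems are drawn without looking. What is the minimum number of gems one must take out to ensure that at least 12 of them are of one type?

83

By pigeonhole, put each drawn gem into a box by type. The largest draw with every box below 12 takes min(count, 11) from each type; types with fewer than 11 contribute all they have.
Σ min(cᵢ, 11) = 11 + 11 + 10 + 9 + 11 + 11 + 8 + 11 = 82.
Draw number 82 + 1 = 83 must push one box to 12.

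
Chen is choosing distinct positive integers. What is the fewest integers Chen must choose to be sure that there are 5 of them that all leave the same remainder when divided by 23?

By pigeonhole, the 23 residue classes mod 23 are the pigeonholes.
With 92 integers one could put 4 in each residue class and have no class reach 5.
The 93rd integer pushes some class to 5, so 23·4 + 1 = 93.

93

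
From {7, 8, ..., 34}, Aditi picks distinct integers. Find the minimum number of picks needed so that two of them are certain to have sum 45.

Two chosen integers sum to 45 exactly when both halves of some pair {x, 45−x} with 11 ≤ x ≤ 45−x ≤ 34 are chosen — 12 such pairs.
The remaining 4 elements (those with no distinct partner in range) can never complete a 45-sum, so the worst case takes all of them and one from each pair: 4 + 12 = 16.
Pigeonhole: the 17th integer has to be the second member of some pair, so 16 + 1 = 17.

17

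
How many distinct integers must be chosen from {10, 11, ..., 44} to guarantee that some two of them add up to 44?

Two chosen integers sum to 44 exactly when both halves of some pair {x, 44−x} with 10 ≤ x ≤ 44−x ≤ 34 are chosen — 12 such pairs.
The remaining 11 elements (those with no distinct partner in range) can never complete a 44-sum, so the worst case takes all of them and one from each pair: 11 + 12 = 23.
By the pigeonhole principle, the 24th integer has to be the second member of some pair, so 23 + 1 = 24.

24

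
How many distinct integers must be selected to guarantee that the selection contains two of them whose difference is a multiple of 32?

Integers whose pairwise differences are multiples of 32 are exactly those sharing a remainder mod 32. Pigeonhole: the 32 residue classes mod 32 are the pigeonholes.
With 32 integers one could put 1 in each residue class and have no class reach 2.
The 33rd integer pushes some class to 2, so 32·1 + 1 = 33.

33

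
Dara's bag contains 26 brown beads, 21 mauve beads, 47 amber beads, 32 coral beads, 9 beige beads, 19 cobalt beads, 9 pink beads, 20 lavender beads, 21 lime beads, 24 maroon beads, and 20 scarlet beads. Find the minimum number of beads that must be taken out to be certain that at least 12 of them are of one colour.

118

Put each drawn bead into a box by colour. The largest draw with every box below 12 takes min(count, 11) from each colour; colours with fewer than 11 contribute all they have.
Σ min(cᵢ, 11) = 11 + 11 + 11 + 11 + 9 + 11 + 9 + 11 + 11 + 11 + 11 = 117.
Draw number 117 + 1 = 118 must push one box to 12.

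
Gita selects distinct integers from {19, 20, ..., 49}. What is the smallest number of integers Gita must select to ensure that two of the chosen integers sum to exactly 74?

20

Two chosen integers sum to 74 exactly when both halves of some pair {x, 74−x} with 25 ≤ x ≤ 74−x ≤ 49 are chosen — 12 such pairs.
The remaining 7 elements (those with no distinct partner in range) can never complete a 74-sum, so the worst case takes all of them and one from each pair: 7 + 12 = 19.
The 20th integer has to be the second member of some pair, so 19 + 1 = 20.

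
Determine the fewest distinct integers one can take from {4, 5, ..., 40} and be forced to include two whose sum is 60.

28

Group the elements by complementary pair {x, 60−x}: {20,40}, {21,39}, {22,38}, …, giving 10 two-element pairs, the single value 30 (it cannot pair with itself since the integers are distinct), and 16 integers whose partner 60−x falls outside [4,40].
By the pigeonhole principle, treating each of those 27 groups as a pigeonhole, one can pick one integer per group — 27 integers — with no two summing to 60.
The 28th integer lands in an occupied pair, forcing a sum of 60.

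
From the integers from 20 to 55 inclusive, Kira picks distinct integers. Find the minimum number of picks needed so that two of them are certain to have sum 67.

23

Group the elements by complementary pair {x, 67−x}: {20,47}, {21,46}, {22,45}, …, giving 14 two-element pairs and 8 integers whose partner 67−x falls outside [20,55].
By the pigeonhole principle, treating each of those 22 groups as a pigeonhole, one can pick one integer per group — 22 integers — with no two summing to 67.
The 23rd integer lands in an occupied pair, forcing a sum of 67.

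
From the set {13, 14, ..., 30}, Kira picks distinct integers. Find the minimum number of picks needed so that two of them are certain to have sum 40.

12

Group the elements by complementary pair {x, 40−x}: {13,27}, {14,26}, {15,25}, …, giving 7 two-element pairs, the single value 20 (it cannot pair with itself since the integers are distinct), and 3 integers whose partner 40−x falls outside [13,30].
Treating each of those 11 groups as a pigeonhole, one can pick one integer per group — 11 integers — with no two summing to 40.
The 12th integer lands in an occupied pair, forcing a sum of 40.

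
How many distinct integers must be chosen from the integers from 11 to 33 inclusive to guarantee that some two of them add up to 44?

A set avoiding the sum 44 can contain at most one of each pair {x, 44−x}, plus the 1 element equal to its own complement.
The integers 22, …, 33 (12 of them) are such a set: any two sum to at least 22+23 = 45 > 44.
By the pigeonhole principle, any 13th integer completes one of the 11 pairs, so 13 choices force a sum of 44.

13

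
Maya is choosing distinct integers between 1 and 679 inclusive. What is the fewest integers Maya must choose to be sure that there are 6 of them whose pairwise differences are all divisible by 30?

151

Integers whose pairwise differences are multiples of 30 are exactly those sharing a remainder mod 30. By pigeonhole, the 30 residue classes mod 30 are the pigeonholes.
With 150 integers one could put 5 in each residue class and have no class reach 6.
The 151st integer pushes some class to 6, so 30·5 + 1 = 151.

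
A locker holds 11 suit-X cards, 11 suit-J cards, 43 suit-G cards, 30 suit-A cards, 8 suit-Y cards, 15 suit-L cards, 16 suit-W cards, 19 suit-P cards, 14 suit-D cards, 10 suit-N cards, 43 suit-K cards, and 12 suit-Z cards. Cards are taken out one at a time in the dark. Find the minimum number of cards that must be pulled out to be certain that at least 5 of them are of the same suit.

Pigeonhole: put each drawn card into a box by suit. The largest draw with every box below 5 takes min(count, 4) from each suit.
Σ min(cᵢ, 4) = 4 + 4 + 4 + 4 + 4 + 4 + 4 + 4 + 4 + 4 + 4 + 4 = 48.
Draw number 48 + 1 = 49 must push one box to 5.

49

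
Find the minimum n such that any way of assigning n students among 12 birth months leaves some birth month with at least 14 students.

With 156 students one could put exactly 13 in each of the 12 birth months, and no birth month would reach 14.
By the pigeonhole principle, one more student must land in a birth month that already has 13, giving it 14.
So 12 × 13 + 1 = 157 students are required.

157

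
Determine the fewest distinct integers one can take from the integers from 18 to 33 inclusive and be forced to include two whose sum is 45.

A set avoiding the sum 45 can contain at most one of each pair {x, 45−x}, plus the 6 elements whose complement lies outside the range.
The integers 23, …, 33 (11 of them) are such a set: any two sum to at least 23+24 = 47 > 45.
Pigeonhole: any 12th integer completes one of the 5 pairs, so 12 choices force a sum of 45.

12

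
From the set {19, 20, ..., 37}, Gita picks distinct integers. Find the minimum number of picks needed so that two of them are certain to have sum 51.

13

Group the elements by complementary pair {x, 51−x}: {19,32}, {20,31}, {21,30}, …, giving 7 two-element pairs and 5 integers whose partner 51−x falls outside [19,37].
Treating each of those 12 groups as a pigeonhole, one can pick one integer per group — 12 integers — with no two summing to 51.
The 13th integer lands in an occupied pair, forcing a sum of 51.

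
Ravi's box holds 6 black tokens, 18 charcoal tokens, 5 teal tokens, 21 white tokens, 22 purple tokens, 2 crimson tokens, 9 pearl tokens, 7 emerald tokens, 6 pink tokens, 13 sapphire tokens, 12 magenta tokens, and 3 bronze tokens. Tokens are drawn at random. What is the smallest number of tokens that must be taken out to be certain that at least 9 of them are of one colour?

78

Put each drawn token into a box by colour. The largest draw with every box below 9 takes min(count, 8) from each colour; colours with fewer than 8 contribute all they have.
Σ min(cᵢ, 8) = 6 + 8 + 5 + 8 + 8 + 2 + 8 + 7 + 6 + 8 + 8 + 3 = 77.
Draw number 77 + 1 = 78 must push one box to 9.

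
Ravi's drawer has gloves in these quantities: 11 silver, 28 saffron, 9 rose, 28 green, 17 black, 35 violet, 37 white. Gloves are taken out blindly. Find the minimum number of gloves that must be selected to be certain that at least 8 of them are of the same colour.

Put each drawn glove into a box by colour. The largest draw with every box below 8 takes min(count, 7) from each colour.
Σ min(cᵢ, 7) = 7 + 7 + 7 + 7 + 7 + 7 + 7 = 49.
Draw number 49 + 1 = 50 must push one box to 8.

50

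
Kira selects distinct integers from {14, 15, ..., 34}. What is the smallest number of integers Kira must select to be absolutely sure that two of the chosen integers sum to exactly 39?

Two chosen integers sum to 39 exactly when both halves of some pair {x, 39−x} with 14 ≤ x ≤ 39−x ≤ 25 are chosen — 6 such pairs.
The remaining 9 elements (those with no distinct partner in range) can never complete a 39-sum, so the worst case takes all of them and one from each pair: 9 + 6 = 15.
The 16th integer has to be the second member of some pair, so 15 + 1 = 16.

16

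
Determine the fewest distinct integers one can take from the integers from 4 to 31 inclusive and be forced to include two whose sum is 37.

Two chosen integers sum to 37 exactly when both halves of some pair {x, 37−x} with 6 ≤ x ≤ 37−x ≤ 31 are chosen — 13 such pairs.
The remaining 2 elements (those with no distinct partner in range) can never complete a 37-sum, so the worst case takes all of them and one from each pair: 2 + 13 = 15.
The 16th integer has to be the second member of some pair, so 15 + 1 = 16.

16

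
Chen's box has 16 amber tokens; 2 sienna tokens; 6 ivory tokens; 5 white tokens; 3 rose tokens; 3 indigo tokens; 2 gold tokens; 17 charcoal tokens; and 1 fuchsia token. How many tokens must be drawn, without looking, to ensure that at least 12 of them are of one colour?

45

By the pigeonhole principle, put each drawn token into a box by colour. The largest draw with every box below 12 takes min(count, 11) from each colour; colours with fewer than 11 contribute all they have.
Σ min(cᵢ, 11) = 11 + 2 + 6 + 5 + 3 + 3 + 2 + 11 + 1 = 44.
Draw number 44 + 1 = 45 must push one box to 12.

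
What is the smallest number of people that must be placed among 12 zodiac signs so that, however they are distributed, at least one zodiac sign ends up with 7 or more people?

73

With 72 people one could put exactly 6 in each of the 12 zodiac signs, and no zodiac sign would reach 7.
By the pigeonhole principle, one more person must land in a zodiac sign that already has 6, giving it 7.
So 12 × 6 + 1 = 73 people are required.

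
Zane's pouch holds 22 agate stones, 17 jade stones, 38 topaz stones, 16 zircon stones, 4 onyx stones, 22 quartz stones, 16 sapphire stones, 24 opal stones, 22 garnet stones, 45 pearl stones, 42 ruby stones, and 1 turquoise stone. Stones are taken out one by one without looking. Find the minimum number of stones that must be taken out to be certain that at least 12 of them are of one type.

The 12 types are the holes; the stones drawn are the pigeons.
To avoid 12 of any one type, the worst case takes at most 11 of each type, or every stone of a type that has fewer than 11.
That gives 11 + 11 + 11 + 11 + 4 + 11 + 11 + 11 + 11 + 11 + 11 + 1 = 115 stones with no type reaching 12.
The next stone forces some type to 12, so 115 + 1 = 116.

116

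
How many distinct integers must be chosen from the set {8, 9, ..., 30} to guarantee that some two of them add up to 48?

Two chosen integers sum to 48 exactly when both halves of some pair {x, 48−x} with 18 ≤ x ≤ 48−x ≤ 30 are chosen — 6 such pairs.
The remaining 11 elements (those with no distinct partner in range) can never complete a 48-sum, so the worst case takes all of them and one from each pair: 11 + 6 = 17.
Pigeonhole: the 18th integer has to be the second member of some pair, so 17 + 1 = 18.

18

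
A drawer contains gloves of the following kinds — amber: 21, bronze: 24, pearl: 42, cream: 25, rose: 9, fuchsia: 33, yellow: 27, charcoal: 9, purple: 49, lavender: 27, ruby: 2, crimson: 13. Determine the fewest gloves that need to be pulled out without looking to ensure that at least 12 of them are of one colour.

120

Pigeonhole: put each drawn glove into a box by colour. The largest draw with every box below 12 takes min(count, 11) from each colour; colours with fewer than 11 contribute all they have.
Σ min(cᵢ, 11) = 11 + 11 + 11 + 11 + 9 + 11 + 11 + 9 + 11 + 11 + 2 + 11 = 119.
Draw number 119 + 1 = 120 must push one box to 12.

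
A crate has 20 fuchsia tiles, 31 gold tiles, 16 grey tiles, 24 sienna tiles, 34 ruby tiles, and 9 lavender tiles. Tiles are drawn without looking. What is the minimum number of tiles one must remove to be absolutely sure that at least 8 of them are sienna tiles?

In the worst case for collecting sienna tiles, every non-sienna tile comes out first.
There are 20 + 31 + 16 + 34 + 9 = 110 non-sienna tiles altogether.
After those, each further tile must be sienna, so 110 + 8 = 118 draws guarantee 8 sienna tiles.

118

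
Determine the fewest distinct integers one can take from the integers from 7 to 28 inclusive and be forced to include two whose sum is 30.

15

A set avoiding the sum 30 can contain at most one of each pair {x, 30−x}, plus the 6 elements whose complement lies outside the range or equal to its own complement.
The integers 15, …, 28 (14 of them) are such a set: any two sum to at least 15+16 = 31 > 30.
By pigeonhole, any 15th integer completes one of the 8 pairs, so 15 choices force a sum of 30.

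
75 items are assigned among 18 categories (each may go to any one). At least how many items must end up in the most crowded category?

Pigeonhole: the 18 categories are the holes and the 75 items are the pigeons.
If every category held at most 4 items, the total would be at most 18 × 4 = 72, which is less than 75.
So some category holds at least ⌈75/18⌉ = 5 items.

5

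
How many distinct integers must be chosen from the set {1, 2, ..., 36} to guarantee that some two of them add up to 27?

24

Group the elements by complementary pair {x, 27−x}: {1,26}, {2,25}, {3,24}, …, giving 13 two-element pairs and 10 integers whose partner 27−x falls outside [1,36].
Treating each of those 23 groups as a pigeonhole, one can pick one integer per group — 23 integers — with no two summing to 27.
The 24th integer lands in an occupied pair, forcing a sum of 27.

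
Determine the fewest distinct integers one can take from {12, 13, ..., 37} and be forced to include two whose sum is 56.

A set avoiding the sum 56 can contain at most one of each pair {x, 56−x}, plus the 8 elements whose complement lies outside the range or equal to its own complement.
The integers 12, …, 28 (17 of them) are such a set: any two sum to at least 12+13 = 25 and at most 27+28 = 55 < 56.
Pigeonhole: any 18th integer completes one of the 9 pairs, so 18 choices force a sum of 56.

18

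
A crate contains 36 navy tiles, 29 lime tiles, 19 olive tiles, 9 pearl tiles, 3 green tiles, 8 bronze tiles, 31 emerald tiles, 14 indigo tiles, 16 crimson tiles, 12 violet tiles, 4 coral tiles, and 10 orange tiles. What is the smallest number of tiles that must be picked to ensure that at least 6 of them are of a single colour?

The 12 colours are the holes; the tiles drawn are the pigeons.
To avoid 6 of any one colour, the worst case takes at most 5 of each colour, or every tile of a colour that has fewer than 5.
That gives 5 + 5 + 5 + 5 + 3 + 5 + 5 + 5 + 5 + 5 + 4 + 5 = 57 tiles with no colour reaching 6.
The next tile forces some colour to 6, so 57 + 1 = 58.

58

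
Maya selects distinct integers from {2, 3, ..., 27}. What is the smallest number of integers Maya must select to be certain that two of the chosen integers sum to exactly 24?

A set avoiding the sum 24 can contain at most one of each pair {x, 24−x}, plus the 6 elements whose complement lies outside the range or equal to its own complement.
The integers 12, …, 27 (16 of them) are such a set: any two sum to at least 12+13 = 25 > 24.
Pigeonhole: any 17th integer completes one of the 10 pairs, so 17 choices force a sum of 24.

17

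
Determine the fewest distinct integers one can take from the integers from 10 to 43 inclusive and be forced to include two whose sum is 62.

23

Two chosen integers sum to 62 exactly when both halves of some pair {x, 62−x} with 19 ≤ x ≤ 62−x ≤ 43 are chosen — 12 such pairs.
The remaining 10 elements (those with no distinct partner in range) can never complete a 62-sum, so the worst case takes all of them and one from each pair: 10 + 12 = 22.
The 23rd integer has to be the second member of some pair, so 22 + 1 = 23.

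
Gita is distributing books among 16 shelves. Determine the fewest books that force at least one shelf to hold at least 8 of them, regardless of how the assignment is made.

113

With 112 books one could put exactly 7 in each of the 16 shelves, and no shelf would reach 8.
One more book must land in a shelf that already has 7, giving it 8.
So 16 × 7 + 1 = 113 books are required.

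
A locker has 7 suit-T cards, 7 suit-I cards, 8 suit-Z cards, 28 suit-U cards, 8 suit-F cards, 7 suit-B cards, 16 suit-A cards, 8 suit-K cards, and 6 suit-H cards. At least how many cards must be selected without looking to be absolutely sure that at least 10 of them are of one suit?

An adversary could hand out at most 9 cards per suit (7 suits run out sooner): 7 + 7 + 8 + 9 + 8 + 7 + 9 + 8 + 6 = 69 cards and still no suit has 10.
One more card lands in a suit already at 9, so 70 draws are enough and 69 are not.

70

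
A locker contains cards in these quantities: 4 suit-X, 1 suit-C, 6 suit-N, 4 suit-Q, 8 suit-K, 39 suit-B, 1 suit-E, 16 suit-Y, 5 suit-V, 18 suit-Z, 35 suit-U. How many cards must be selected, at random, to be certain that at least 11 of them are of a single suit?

70

Pigeonhole: the 11 suits are the holes; the cards drawn are the pigeons.
To avoid 11 of any one suit, the worst case takes at most 10 of each suit, or every card of a suit that has fewer than 10.
That gives 4 + 1 + 6 + 4 + 8 + 10 + 1 + 10 + 5 + 10 + 10 = 69 cards with no suit reaching 11.
The next card forces some suit to 11, so 69 + 1 = 70.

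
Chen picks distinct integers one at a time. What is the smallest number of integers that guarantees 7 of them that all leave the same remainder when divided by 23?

139

By the pigeonhole principle, the 23 residue classes mod 23 are the pigeonholes.
With 138 integers one could put 6 in each residue class and have no class reach 7.
The 139th integer pushes some class to 7, so 23·6 + 1 = 139.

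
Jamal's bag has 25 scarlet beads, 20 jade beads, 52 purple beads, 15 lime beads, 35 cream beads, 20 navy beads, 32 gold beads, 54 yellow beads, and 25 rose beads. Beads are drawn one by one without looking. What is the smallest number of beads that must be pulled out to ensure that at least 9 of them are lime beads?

In the worst case for collecting lime beads, every non-lime bead comes out first.
There are 25 + 20 + 52 + 35 + 20 + 32 + 54 + 25 = 263 non-lime beads altogether.
After those, each further bead must be lime, so 263 + 9 = 272 draws guarantee 9 lime beads.

272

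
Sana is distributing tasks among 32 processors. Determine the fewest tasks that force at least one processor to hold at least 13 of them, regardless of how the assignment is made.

385

With 384 tasks one could put exactly 12 in each of the 32 processors, and no processor would reach 13.
One more task must land in a processor that already has 12, giving it 13.
So 32 × 12 + 1 = 385 tasks are required.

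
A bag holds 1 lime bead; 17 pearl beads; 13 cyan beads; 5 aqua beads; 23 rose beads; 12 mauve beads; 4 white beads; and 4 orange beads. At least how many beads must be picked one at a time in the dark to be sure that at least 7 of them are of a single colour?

39

An adversary could hand out at most 6 beads per colour (4 colours run out sooner): 1 + 6 + 6 + 5 + 6 + 6 + 4 + 4 = 38 beads and still no colour has 7.
Pigeonhole: one more bead lands in a colour already at 6, so 39 draws are enough and 38 are not.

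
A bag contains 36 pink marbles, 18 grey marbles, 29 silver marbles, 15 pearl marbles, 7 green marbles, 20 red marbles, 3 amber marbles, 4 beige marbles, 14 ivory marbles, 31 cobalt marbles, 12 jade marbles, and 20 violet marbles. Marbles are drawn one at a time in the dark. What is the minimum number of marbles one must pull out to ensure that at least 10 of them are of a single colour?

By pigeonhole, the 12 colours are the holes; the marbles drawn are the pigeons.
To avoid 10 of any one colour, the worst case takes at most 9 of each colour, or every marble of a colour that has fewer than 9.
That gives 9 + 9 + 9 + 9 + 7 + 9 + 3 + 4 + 9 + 9 + 9 + 9 = 95 marbles with no colour reaching 10.
The next marble forces some colour to 10, so 95 + 1 = 96.

96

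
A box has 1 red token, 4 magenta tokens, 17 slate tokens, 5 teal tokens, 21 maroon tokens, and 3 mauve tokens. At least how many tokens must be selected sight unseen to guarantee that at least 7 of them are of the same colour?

26

Pigeonhole: the 6 colours are the holes; the tokens drawn are the pigeons.
To avoid 7 of any one colour, the worst case takes at most 6 of each colour, or every token of a colour that has fewer than 6.
That gives 1 + 4 + 6 + 5 + 6 + 3 = 25 tokens with no colour reaching 7.
The next token forces some colour to 7, so 25 + 1 = 26.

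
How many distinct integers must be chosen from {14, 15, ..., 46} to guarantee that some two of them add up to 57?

Two chosen integers sum to 57 exactly when both halves of some pair {x, 57−x} with 14 ≤ x ≤ 57−x ≤ 43 are chosen — 15 such pairs.
The remaining 3 elements (those with no distinct partner in range) can never complete a 57-sum, so the worst case takes all of them and one from each pair: 3 + 15 = 18.
Pigeonhole: the 19th integer has to be the second member of some pair, so 18 + 1 = 19.

19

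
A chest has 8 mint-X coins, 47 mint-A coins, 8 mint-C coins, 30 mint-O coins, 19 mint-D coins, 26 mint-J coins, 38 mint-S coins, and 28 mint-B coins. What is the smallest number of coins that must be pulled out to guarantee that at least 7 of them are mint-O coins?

In the worst case for collecting mint-O coins, every non-mint-O coin comes out first.
There are 8 + 47 + 8 + 19 + 26 + 38 + 28 = 174 non-mint-O coins altogether.
After those, each further coin must be mint-O, so 174 + 7 = 181 draws guarantee 7 mint-O coins.

181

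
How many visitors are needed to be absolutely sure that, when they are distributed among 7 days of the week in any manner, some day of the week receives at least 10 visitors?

64

With 63 visitors one could put exactly 9 in each of the 7 days of the week, and no day of the week would reach 10.
Pigeonhole: one more visitor must land in a day of the week that already has 9, giving it 10.
So 7 × 9 + 1 = 64 visitors are required.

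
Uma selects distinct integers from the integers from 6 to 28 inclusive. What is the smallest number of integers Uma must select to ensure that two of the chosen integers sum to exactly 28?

16

Group the elements by complementary pair {x, 28−x}: {6,22}, {7,21}, {8,20}, …, giving 8 two-element pairs; the single value 14 (it cannot pair with itself since the integers are distinct); and 6 integers whose partner 28−x falls outside [6,28].
By pigeonhole, treating each of those 15 groups as a pigeonhole, one can pick one integer per group — 15 integers — with no two summing to 28.
The 16th integer lands in an occupied pair, forcing a sum of 28.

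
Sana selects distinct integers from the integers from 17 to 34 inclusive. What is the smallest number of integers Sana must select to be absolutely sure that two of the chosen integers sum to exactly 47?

Two chosen integers sum to 47 exactly when both halves of some pair {x, 47−x} with 17 ≤ x ≤ 47−x ≤ 30 are chosen — 7 such pairs.
The remaining 4 elements (those with no distinct partner in range) can never complete a 47-sum, so the worst case takes all of them and one from each pair: 4 + 7 = 11.
The 12th integer has to be the second member of some pair, so 11 + 1 = 12.

12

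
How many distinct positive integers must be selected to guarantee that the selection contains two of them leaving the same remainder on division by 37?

38

By the pigeonhole principle, the 37 residue classes mod 37 are the pigeonholes.
With 37 integers one could put 1 in each residue class and have no class reach 2.
The 38th integer pushes some class to 2, so 37·1 + 1 = 38.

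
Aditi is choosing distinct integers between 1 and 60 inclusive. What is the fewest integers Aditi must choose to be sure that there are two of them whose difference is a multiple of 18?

Integers whose pairwise differences are multiples of 18 are exactly those sharing a remainder mod 18. By the pigeonhole principle, the 18 residue classes mod 18 are the pigeonholes.
With 18 integers one could put 1 in each residue class and have no class reach 2.
The 19th integer pushes some class to 2, so 18·1 + 1 = 19.

19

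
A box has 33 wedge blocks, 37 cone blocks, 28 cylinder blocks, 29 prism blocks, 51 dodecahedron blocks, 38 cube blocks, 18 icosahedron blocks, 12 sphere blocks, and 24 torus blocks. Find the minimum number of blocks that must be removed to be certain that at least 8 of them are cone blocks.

In the worst case for collecting cone blocks, every non-cone block comes out first.
There are 33 + 28 + 29 + 51 + 38 + 18 + 12 + 24 = 233 non-cone blocks altogether.
After those, each further block must be cone, so 233 + 8 = 241 draws guarantee 8 cone blocks.

241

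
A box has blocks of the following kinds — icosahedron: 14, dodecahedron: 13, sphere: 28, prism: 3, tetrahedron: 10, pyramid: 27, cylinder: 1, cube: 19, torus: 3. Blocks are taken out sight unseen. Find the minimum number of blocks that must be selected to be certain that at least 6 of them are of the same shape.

38

By the pigeonhole principle, put each drawn block into a box by shape. The largest draw with every box below 6 takes min(count, 5) from each shape; shapes with fewer than 5 contribute all they have.
Σ min(cᵢ, 5) = 5 + 5 + 5 + 3 + 5 + 5 + 1 + 5 + 3 = 37.
Draw number 37 + 1 = 38 must push one box to 6.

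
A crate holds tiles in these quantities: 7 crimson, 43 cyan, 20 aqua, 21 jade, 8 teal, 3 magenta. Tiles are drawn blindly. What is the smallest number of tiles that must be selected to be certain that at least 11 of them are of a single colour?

49

Put each drawn tile into a box by colour. The largest draw with every box below 11 takes min(count, 10) from each colour; colours with fewer than 10 contribute all they have.
Σ min(cᵢ, 10) = 7 + 10 + 10 + 10 + 8 + 3 = 48.
Draw number 48 + 1 = 49 must push one box to 11.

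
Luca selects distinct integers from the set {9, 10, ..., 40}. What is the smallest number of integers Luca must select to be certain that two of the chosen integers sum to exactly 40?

22

A set avoiding the sum 40 can contain at most one of each pair {x, 40−x}, plus the 10 elements whose complement lies outside the range or equal to its own complement.
The integers 20, …, 40 (21 of them) are such a set: any two sum to at least 20+21 = 41 > 40.
By pigeonhole, any 22nd integer completes one of the 11 pairs, so 22 choices force a sum of 40.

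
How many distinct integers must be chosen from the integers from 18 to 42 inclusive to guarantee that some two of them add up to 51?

18

A set avoiding the sum 51 can contain at most one of each pair {x, 51−x}, plus the 9 elements whose complement lies outside the range.
The integers 26, …, 42 (17 of them) are such a set: any two sum to at least 26+27 = 53 > 51.
Any 18th integer completes one of the 8 pairs, so 18 choices force a sum of 51.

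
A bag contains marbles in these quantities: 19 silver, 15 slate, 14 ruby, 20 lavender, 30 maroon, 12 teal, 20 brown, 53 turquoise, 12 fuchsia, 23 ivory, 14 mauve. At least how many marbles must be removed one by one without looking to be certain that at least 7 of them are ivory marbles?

216

In the worst case for collecting ivory marbles, every non-ivory marble comes out first.
There are 19 + 15 + 14 + 20 + 30 + 12 + 20 + 53 + 12 + 14 = 209 non-ivory marbles altogether.
After those, each further marble must be ivory, so 209 + 7 = 216 draws guarantee 7 ivory marbles.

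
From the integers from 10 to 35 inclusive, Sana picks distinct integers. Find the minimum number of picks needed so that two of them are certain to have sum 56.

20

Group the elements by complementary pair {x, 56−x}: {21,35}, {22,34}, {23,33}, …, giving 7 two-element pairs, the single value 28 (it cannot pair with itself since the integers are distinct), and 11 integers whose partner 56−x falls outside [10,35].
By pigeonhole, treating each of those 19 groups as a pigeonhole, one can pick one integer per group — 19 integers — with no two summing to 56.
The 20th integer lands in an occupied pair, forcing a sum of 56.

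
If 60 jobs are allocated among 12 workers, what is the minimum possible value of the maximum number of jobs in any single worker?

5

The 12 workers are the holes and the 60 jobs are the pigeons.
If every worker held at most 4 jobs, the total would be at most 12 × 4 = 48, which is less than 60.
So some worker holds at least ⌈60/12⌉ = 5 jobs.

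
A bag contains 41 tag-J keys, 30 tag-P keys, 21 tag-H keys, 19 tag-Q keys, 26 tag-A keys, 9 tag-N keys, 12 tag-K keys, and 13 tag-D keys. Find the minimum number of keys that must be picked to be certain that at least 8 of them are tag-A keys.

153

In the worst case for collecting tag-A keys, every non-tag-A key comes out first.
There are 41 + 30 + 21 + 19 + 9 + 12 + 13 = 145 non-tag-A keys altogether.
After those, each further key must be tag-A, so 145 + 8 = 153 draws guarantee 8 tag-A keys.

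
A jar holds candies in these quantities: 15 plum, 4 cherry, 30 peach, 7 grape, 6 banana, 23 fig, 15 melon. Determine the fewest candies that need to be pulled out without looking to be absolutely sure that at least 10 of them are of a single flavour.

54

An adversary could hand out at most 9 candies per flavour (cherry, grape, banana run out sooner): 9 + 4 + 9 + 7 + 6 + 9 + 9 = 53 candies and still no flavour has 10.
By pigeonhole, one more candy lands in a flavour already at 9, so 54 draws are enough and 53 are not.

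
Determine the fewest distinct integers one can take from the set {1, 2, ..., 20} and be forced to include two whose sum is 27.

14

Two chosen integers sum to 27 exactly when both halves of some pair {x, 27−x} with 7 ≤ x ≤ 27−x ≤ 20 are chosen — 7 such pairs.
The remaining 6 elements (those with no distinct partner in range) can never complete a 27-sum, so the worst case takes all of them and one from each pair: 6 + 7 = 13.
The 14th integer has to be the second member of some pair, so 13 + 1 = 14.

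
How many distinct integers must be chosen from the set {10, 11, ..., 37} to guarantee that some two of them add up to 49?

Two chosen integers sum to 49 exactly when both halves of some pair {x, 49−x} with 12 ≤ x ≤ 49−x ≤ 37 are chosen — 13 such pairs.
The remaining 2 elements (those with no distinct partner in range) can never complete a 49-sum, so the worst case takes all of them and one from each pair: 2 + 13 = 15.
Pigeonhole: the 16th integer has to be the second member of some pair, so 15 + 1 = 16.

16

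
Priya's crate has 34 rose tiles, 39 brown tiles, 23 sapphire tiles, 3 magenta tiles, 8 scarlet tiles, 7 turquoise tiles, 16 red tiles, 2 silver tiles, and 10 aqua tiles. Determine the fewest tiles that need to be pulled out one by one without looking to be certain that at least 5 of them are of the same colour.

The 9 colours are the holes; the tiles drawn are the pigeons.
To avoid 5 of any one colour, the worst case takes at most 4 of each colour, or every tile of a colour that has fewer than 4.
That gives 4 + 4 + 4 + 3 + 4 + 4 + 4 + 2 + 4 = 33 tiles with no colour reaching 5.
The next tile forces some colour to 5, so 33 + 1 = 34.

34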